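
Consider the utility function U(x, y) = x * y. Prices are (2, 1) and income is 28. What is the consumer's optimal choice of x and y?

MU_x = y and MU_y = x.
MRS = MU_x/MU_y = y/x.
Tangency: set MRS = p_x/p_y = 2/1 = 2.
So y/x = 2, i.e. y = 2·x.
Substitute into the budget 2·x + 1·y = 28: 4·x = 28, so x* = 7.
Then y* = 2·7 = 14.

x* = 7, y* = 14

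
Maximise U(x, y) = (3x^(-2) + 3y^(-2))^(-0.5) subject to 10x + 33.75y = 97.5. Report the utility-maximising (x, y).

For CES with ρ = -2, MRS = (y/x)^3.
Tangency: set MRS = p_x/p_y = 10/33.75 = 8/27.
So (y/x)^3 = 8/27; taking the cube root, y/x = 2/3, i.e. y = (2/3)·x.
Substitute into the budget 10·x + 33.75·y = 97.5: 32.5·x = 97.5, so x* = 3 and y* = (2/3)·3 = 2.

x* = 3, y* = 2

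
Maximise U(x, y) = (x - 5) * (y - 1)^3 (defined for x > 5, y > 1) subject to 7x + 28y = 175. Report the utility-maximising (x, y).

MU_x = (y−1)^3, MU_y = 3·(x−5)·(y−1)^2.
MRS = (1/3)·(y−1)/(x−5).
Tangency: set MRS = p_x/p_y = 7/28 = 0.25.
So (1/3)·(y − 1)/(x − 5) = 0.25, i.e. (y − 1) = 0.75·(x − 5).
Rewrite the budget in excess-of-subsistence terms: 7·(x − 5) + 28·(y − 1) = 175 − 7·5 − 28·1 = 112.
Substituting, 28·(x − 5) = 112, so x − 5 = 4 and x* = 9.
Then y − 1 = 0.75·4 = 3, so y* = 4.

x* = 9, y* = 4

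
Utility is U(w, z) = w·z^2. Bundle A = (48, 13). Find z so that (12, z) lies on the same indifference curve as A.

U(48, 13) = 8112.
Set U(12, z) = 8112 and solve.
With w = 12: z^2 = 8112/12 = 676; taking the square root, z = 26.
Check: U(12, 26) = 8112.

z = 26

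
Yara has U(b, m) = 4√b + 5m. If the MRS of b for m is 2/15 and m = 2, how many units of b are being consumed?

MU_b = 4/(2√b), MU_m = 5.
MRS = 4/(2√b) ÷ 5.
MRS depends only on b: 0.4/√b = 2/15 ⇒ √b = 0.4/(2/15) = 3 ⇒ b = 9.

b = 9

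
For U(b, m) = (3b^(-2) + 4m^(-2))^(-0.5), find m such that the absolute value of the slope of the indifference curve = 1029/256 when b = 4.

m = 7

For CES with ρ = -2, MRS = (3/4)·(m/b)^3.
Setting (3/4)·(m/4)^3 = 1029/256 gives (m/4)^3 = 343/64, so m/4 = 1.75 and m = 7.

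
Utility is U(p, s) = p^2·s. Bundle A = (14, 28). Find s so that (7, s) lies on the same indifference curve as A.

U(14, 28) = 5488.
Set U(7, s) = 5488 and solve.
With p = 7: 7^2 = 49, so s = 5488/49 = 112.
Check: U(7, 112) = 5488.

s = 112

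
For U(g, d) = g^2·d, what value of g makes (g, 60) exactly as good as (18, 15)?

g = 9

U(18, 15) = 4860.
Set U(g, 60) = 4860 and solve.
With d = 60: g^2 = 4860/60 = 81; taking the square root, g = 9.
Check: U(9, 60) = 4860.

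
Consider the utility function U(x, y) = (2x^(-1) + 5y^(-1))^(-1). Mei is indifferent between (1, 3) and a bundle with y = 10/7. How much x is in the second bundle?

U depends on (x, y) only through S = 2x^(-1) + 5y^(-1), so equal utility means equal S. At (1, 3): S = 11/3.
With y = 10/7: 5·(10/7)^(-1) = 3.5, so 2x^(-1) = 11/3 − 3.5 = 1/6, i.e. x^(-1) = 1/12.
Hence x = 1/(1/12) = 12.
Check: U(12, 10/7) = 0.2727.

x = 12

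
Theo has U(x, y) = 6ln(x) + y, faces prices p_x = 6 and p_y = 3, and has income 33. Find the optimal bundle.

x* = 3, y* = 5

MU_x = 6/x, MU_y = 1.
MRS = 6/x ÷ 1.
Tangency: set MRS = p_x/p_y = 6/3 = 2.
MRS depends only on x: 6/x = 2 ⇒ x* = 6/2 = 3.
From the budget, 3·y = 33 − 6·3 = 15, so y* = 5.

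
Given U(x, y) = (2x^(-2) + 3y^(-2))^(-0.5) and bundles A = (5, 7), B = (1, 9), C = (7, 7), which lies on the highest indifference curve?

Bundle C

Evaluate utility at each bundle:
U(A) = 2.661.
U(B) = 0.701.
U(C) = 3.130.
Highest utility is C, so C ≻ A ≻ B.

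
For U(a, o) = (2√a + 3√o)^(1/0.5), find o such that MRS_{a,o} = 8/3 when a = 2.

For CES with ρ = 0.5, MRS = (2/3)·√(o/a).
Setting (2/3)·√(o/2) = 8/3 gives √(o/2) = 4, so o/2 = 16 and o = 32.

o = 32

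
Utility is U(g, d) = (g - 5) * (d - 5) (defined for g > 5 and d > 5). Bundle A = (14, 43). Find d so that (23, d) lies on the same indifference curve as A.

d = 24

U(14, 43) = 342.
Set U(23, d) = 342 and solve.
With g = 23: (23 − 5) = 18, so (d − 5) = 342/18 = 19.
So d = 5 + 19 = 24.
Check: U(23, 24) = 342.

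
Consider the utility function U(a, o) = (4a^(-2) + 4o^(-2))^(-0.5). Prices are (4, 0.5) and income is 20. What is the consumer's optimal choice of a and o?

For CES with ρ = -2, MRS = (o/a)^3.
Tangency: set MRS = p_a/p_o = 4/0.5 = 8.
So (o/a)^3 = 8; taking the cube root, o/a = 2, i.e. o = 2·a.
Substitute into the budget 4·a + 0.5·o = 20: 5·a = 20, so a* = 4 and o* = 2·4 = 8.

a* = 4, o* = 8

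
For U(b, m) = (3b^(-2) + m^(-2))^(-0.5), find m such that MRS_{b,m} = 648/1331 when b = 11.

For CES with ρ = -2, MRS = (3/1)·(m/b)^3.
Setting (3/1)·(m/11)^3 = 648/1331 gives (m/11)^3 = 216/1331, so m/11 = 6/11 and m = 6.

m = 6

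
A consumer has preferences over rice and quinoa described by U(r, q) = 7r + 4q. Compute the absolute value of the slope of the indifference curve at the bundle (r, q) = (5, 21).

MU_r = 7, MU_q = 4, so MRS = 7/4 = 1.75 at every bundle.
At (5, 21): MRS = 1.75.
So at (5, 21) the consumer would give up 1.75 units of q for one more unit of r.

MRS = 1.75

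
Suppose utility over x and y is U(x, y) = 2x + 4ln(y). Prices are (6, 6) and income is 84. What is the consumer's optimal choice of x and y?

MU_x = 2, MU_y = 4/y.
MRS = 2 ÷ (4/y).
Tangency: set MRS = p_x/p_y = 6/6 = 1.
MRS depends only on y: 0.5·y = 1 ⇒ y* = 1/0.5 = 2.
From the budget, 6·x = 84 − 6·2 = 72, so x* = 12.

x* = 12, y* = 2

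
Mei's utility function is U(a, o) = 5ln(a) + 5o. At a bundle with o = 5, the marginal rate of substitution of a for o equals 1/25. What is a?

a = 25

MU_a = 5/a, MU_o = 5.
MRS = 5/a ÷ 5.
MRS depends only on a: 1/a = 1/25 ⇒ a = 1/(1/25) = 25.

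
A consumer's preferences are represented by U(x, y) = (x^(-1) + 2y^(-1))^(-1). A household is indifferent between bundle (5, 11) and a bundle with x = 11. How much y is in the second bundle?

y = 6.875

U depends on (x, y) only through S = x^(-1) + 2y^(-1), so equal utility means equal S. At (5, 11): S = 21/55.
With x = 11: 11^(-1) = 1/11, so 2y^(-1) = 21/55 − 1/11 = 16/55, i.e. y^(-1) = 8/55.
Hence y = 1/(8/55) = 6.875.
Check: U(11, 6.875) = 2.619.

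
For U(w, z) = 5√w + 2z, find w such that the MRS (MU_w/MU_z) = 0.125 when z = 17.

MU_w = 5/(2√w), MU_z = 2.
MRS = 5/(2√w) ÷ 2.
MRS depends only on w: 1.25/√w = 0.125 ⇒ √w = 1.25/0.125 = 10 ⇒ w = 100.

w = 100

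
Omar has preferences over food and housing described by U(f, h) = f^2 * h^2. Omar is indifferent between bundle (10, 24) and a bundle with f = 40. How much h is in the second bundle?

U(10, 24) = 57600.
Set U(40, h) = 57600 and solve.
With f = 40: 40^2 = 1600, so h^2 = 57600/1600 = 36; taking the square root, h = 6.
Check: U(40, 6) = 57600.

h = 6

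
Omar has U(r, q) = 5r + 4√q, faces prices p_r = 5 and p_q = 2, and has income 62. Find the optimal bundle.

MU_r = 5, MU_q = 4/(2√q).
MRS = 5 ÷ (4/(2√q)).
Tangency: set MRS = p_r/p_q = 5/2 = 2.5.
MRS depends only on q: 2.5·√q = 2.5 ⇒ √q = 2.5/2.5 = 1 ⇒ q* = 1.
From the budget, 5·r = 62 − 2·1 = 60, so r* = 12.

r* = 12, q* = 1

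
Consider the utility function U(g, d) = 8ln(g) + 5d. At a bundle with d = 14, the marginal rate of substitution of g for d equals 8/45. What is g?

g = 9

MU_g = 8/g, MU_d = 5.
MRS = 8/g ÷ 5.
MRS depends only on g: 1.6/g = 8/45 ⇒ g = 1.6/(8/45) = 9.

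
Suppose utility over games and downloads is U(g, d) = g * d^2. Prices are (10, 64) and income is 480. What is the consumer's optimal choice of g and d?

g* = 16, d* = 5

MU_g = d^2 and MU_d = 2·g·d.
MRS = MU_g/MU_d = (1/2)·d/g.
Tangency: set MRS = p_g/p_d = 10/64 = 5/32.
So (1/2)·d/g = 5/32, i.e. d = (5/16)·g.
Substitute into the budget 10·g + 64·d = 480: 30·g = 480, so g* = 16.
Then d* = (5/16)·16 = 5.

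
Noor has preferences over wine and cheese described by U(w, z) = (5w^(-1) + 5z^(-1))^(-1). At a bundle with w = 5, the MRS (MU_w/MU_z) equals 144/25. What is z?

For CES with ρ = -1, MRS = (z/w)^2.
Setting (z/5)^2 = 144/25 gives z/5 = 2.4 and z = 12.

z = 12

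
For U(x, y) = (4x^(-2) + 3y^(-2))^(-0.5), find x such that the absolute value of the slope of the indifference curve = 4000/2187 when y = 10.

For CES with ρ = -2, MRS = (4/3)·(y/x)^3.
Setting (4/3)·(10/x)^3 = 4000/2187 gives (10/x)^3 = 1000/729, so 10/x = 10/9 and x = 9.

x = 9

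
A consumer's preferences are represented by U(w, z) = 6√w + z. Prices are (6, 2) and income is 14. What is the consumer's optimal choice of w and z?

w* = 1, z* = 4

MU_w = 6/(2√w), MU_z = 1.
MRS = 6/(2√w) ÷ 1.
Tangency: set MRS = p_w/p_z = 6/2 = 3.
MRS depends only on w: 3/√w = 3 ⇒ √w = 3/3 = 1 ⇒ w* = 1.
From the budget, 2·z = 14 − 6·1 = 8, so z* = 4.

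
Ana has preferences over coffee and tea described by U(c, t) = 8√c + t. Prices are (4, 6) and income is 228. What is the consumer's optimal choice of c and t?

MU_c = 8/(2√c), MU_t = 1.
MRS = 8/(2√c) ÷ 1.
Tangency: set MRS = p_c/p_t = 4/6 = 2/3.
MRS depends only on c: 4/√c = 2/3 ⇒ √c = 4/(2/3) = 6 ⇒ c* = 36.
From the budget, 6·t = 228 − 4·36 = 84, so t* = 14.

c* = 36, t* = 14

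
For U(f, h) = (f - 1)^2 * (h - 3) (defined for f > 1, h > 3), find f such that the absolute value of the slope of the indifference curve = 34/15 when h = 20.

f = 16

MU_f = 2·(f−1)·(h−3), MU_h = (f−1)^2.
MRS = (2/1)·(h−3)/(f−1).
Substitute h = 20: MRS = 34/(f − 1). Setting this equal to 34/15 gives f − 1 = 34/(34/15) = 15, so f = 16.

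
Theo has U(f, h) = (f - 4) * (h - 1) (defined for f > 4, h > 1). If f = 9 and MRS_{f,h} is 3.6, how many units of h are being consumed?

h = 19

MU_f = (h−1), MU_h = (f−4).
MRS = (h−1)/(f−4).
Substitute f = 9: MRS = (h − 1)/5. Setting this equal to 3.6 gives h − 1 = 3.6·5 = 18, so h = 19.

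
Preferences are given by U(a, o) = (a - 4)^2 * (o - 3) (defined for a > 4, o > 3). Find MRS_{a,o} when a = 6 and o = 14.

MU_a = 2·(a−4)·(o−3), MU_o = (a−4)^2.
MRS = (2/1)·(o−3)/(a−4).
At (6, 14): MRS = 11.
The indifference curve has slope −11 at this bundle.

MRS = 11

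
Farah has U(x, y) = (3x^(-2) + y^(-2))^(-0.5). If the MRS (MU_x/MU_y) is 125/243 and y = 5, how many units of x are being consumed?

For CES with ρ = -2, MRS = (3/1)·(y/x)^3.
Setting (3/1)·(5/x)^3 = 125/243 gives (5/x)^3 = 125/729, so 5/x = 5/9 and x = 9.

x = 9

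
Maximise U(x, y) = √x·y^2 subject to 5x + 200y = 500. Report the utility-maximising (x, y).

MU_x = 0.5·x^(-0.5)·y^2 and MU_y = 2·√x·y.
MRS = MU_x/MU_y = (0.25)·y/x.
Tangency: set MRS = p_x/p_y = 5/200 = 1/40.
So (0.25)·y/x = 1/40, i.e. y = 0.1·x.
Substitute into the budget 5·x + 200·y = 500: 25·x = 500, so x* = 20.
Then y* = 0.1·20 = 2.

x* = 20, y* = 2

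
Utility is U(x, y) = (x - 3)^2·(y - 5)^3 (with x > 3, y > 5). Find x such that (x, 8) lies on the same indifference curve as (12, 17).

U(12, 17) = 139968.
Set U(x, 8) = 139968 and solve.
With y = 8: (8 − 5)^3 = 27, so (x − 3)^2 = 139968/27 = 5184.
Taking the square root (with x > 3): x − 3 = 72, so x = 75.
Check: U(75, 8) = 139968.

x = 75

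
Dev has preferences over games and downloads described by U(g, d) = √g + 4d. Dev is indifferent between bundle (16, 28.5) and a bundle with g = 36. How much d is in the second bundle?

d = 28

U(16, 28.5) = 118.
Set U(36, d) = 118 and solve.
With g = 36: √36 = 6, so 4d = 118 − 6 = 112 and d = 28.
Check: U(36, 28) = 118.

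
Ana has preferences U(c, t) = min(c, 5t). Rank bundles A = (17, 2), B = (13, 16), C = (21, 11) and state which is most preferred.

Evaluate utility at each bundle:
U(A) = 10.
U(B) = 13.
U(C) = 21.
Highest utility is C, so C ≻ B ≻ A.

Bundle C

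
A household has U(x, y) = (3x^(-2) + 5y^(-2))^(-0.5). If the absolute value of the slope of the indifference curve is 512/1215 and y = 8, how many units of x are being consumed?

x = 9

For CES with ρ = -2, MRS = (3/5)·(y/x)^3.
Setting (3/5)·(8/x)^3 = 512/1215 gives (8/x)^3 = 512/729, so 8/x = 8/9 and x = 9.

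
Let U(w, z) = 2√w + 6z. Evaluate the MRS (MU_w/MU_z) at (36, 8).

MRS = 1/36

MU_w = 2/(2√w), MU_z = 6.
MRS = 2/(2√w) ÷ 6.
At (36, 8): MRS = 1/36.
That is, one extra unit of w is worth 1/36 units of z at the margin.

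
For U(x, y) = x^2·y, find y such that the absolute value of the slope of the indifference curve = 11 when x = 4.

y = 22

MU_x = 2·x·y and MU_y = x^2.
MRS = MU_x/MU_y = (2/1)·y/x.
Substitute x = 4: MRS = y/2. Setting y/2 = 11 gives y = 11·2 = 22.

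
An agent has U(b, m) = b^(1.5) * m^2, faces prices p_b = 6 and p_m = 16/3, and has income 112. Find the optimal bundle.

b* = 8, m* = 12

MU_b = 1.5·√b·m^2 and MU_m = 2·b^(1.5)·m.
MRS = MU_b/MU_m = (0.75)·m/b.
Tangency: set MRS = p_b/p_m = 6/(16/3) = 1.125.
So (0.75)·m/b = 1.125, i.e. m = 1.5·b.
Substitute into the budget 6·b + (16/3)·m = 112: 14·b = 112, so b* = 8.
Then m* = 1.5·8 = 12.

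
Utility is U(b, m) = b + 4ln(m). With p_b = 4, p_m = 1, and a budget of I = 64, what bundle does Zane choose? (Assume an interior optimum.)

b* = 12, m* = 16

MU_b = 1, MU_m = 4/m.
MRS = 1 ÷ (4/m).
Tangency: set MRS = p_b/p_m = 4/1 = 4.
MRS depends only on m: 0.25·m = 4 ⇒ m* = 4/0.25 = 16.
From the budget, 4·b = 64 − 1·16 = 48, so b* = 12.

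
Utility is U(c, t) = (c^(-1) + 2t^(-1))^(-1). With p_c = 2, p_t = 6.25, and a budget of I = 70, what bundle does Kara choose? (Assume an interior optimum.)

For CES with ρ = -1, MRS = (1/2)·(t/c)^2.
Tangency: set MRS = p_c/p_t = 2/6.25 = 8/25.
So (t/c)^2 = 16/25; taking the square root, t/c = 0.8, i.e. t = 0.8·c.
Substitute into the budget 2·c + 6.25·t = 70: 7·c = 70, so c* = 10 and t* = 0.8·10 = 8.

c* = 10, t* = 8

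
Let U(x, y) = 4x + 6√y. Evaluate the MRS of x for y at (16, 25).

MU_x = 4, MU_y = 6/(2√y).
MRS = 4 ÷ (6/(2√y)).
At (16, 25): MRS = 20/3.
The indifference curve has slope −20/3 at this bundle.

MRS = 20/3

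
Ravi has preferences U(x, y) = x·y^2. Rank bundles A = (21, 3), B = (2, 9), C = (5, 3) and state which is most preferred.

Evaluate utility at each bundle:
U(A) = 189.
U(B) = 162.
U(C) = 45.
Highest utility is A, so A ≻ B ≻ C.

Bundle A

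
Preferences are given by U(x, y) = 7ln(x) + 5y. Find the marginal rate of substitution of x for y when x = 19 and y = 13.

MU_x = 7/x, MU_y = 5.
MRS = 7/x ÷ 5.
At (19, 13): MRS = 7/95.
That is, one extra unit of x is worth 7/95 units of y at the margin.

MRS = 7/95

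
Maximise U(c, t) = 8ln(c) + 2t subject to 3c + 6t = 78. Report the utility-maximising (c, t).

c* = 8, t* = 9

MU_c = 8/c, MU_t = 2.
MRS = 8/c ÷ 2.
Tangency: set MRS = p_c/p_t = 3/6 = 0.5.
MRS depends only on c: 4/c = 0.5 ⇒ c* = 4/0.5 = 8.
From the budget, 6·t = 78 − 3·8 = 54, so t* = 9.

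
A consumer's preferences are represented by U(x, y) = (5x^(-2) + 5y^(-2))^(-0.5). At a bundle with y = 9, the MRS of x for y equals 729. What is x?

x = 1

For CES with ρ = -2, MRS = (y/x)^3.
Setting (9/x)^3 = 729 gives 9/x = 9 and x = 1.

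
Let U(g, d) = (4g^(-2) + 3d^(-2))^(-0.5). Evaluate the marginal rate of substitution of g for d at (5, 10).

MRS = 32/3

For CES with ρ = -2, MRS = (4/3)·(d/g)^3.
At (5, 10): MRS = 32/3.
That is, one extra unit of g is worth 32/3 units of d at the margin.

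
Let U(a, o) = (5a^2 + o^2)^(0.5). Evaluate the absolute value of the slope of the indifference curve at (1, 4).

For CES with ρ = 2, MRS = (5/1)·(o/a)^(-1).
At (1, 4): MRS = 1.25.
The indifference curve has slope −1.25 at this bundle.

MRS = 1.25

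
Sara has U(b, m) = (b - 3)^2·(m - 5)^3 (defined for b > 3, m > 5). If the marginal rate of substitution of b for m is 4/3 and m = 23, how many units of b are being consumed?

MU_b = 2·(b−3)·(m−5)^3, MU_m = 3·(b−3)^2·(m−5)^2.
MRS = (2/3)·(m−5)/(b−3).
Substitute m = 23: MRS = 12/(b − 3). Setting this equal to 4/3 gives b − 3 = 12/(4/3) = 9, so b = 12.

b = 12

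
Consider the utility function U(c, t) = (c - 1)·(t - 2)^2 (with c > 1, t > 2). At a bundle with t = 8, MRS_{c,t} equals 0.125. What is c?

MU_c = (t−2)^2, MU_t = 2·(c−1)·(t−2).
MRS = (1/2)·(t−2)/(c−1).
Substitute t = 8: MRS = 3/(c − 1). Setting this equal to 0.125 gives c − 1 = 3/0.125 = 24, so c = 25.

c = 25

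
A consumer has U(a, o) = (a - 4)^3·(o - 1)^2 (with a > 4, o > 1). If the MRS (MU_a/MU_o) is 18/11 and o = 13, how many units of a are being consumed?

MU_a = 3·(a−4)^2·(o−1)^2, MU_o = 2·(a−4)^3·(o−1).
MRS = (3/2)·(o−1)/(a−4).
Substitute o = 13: MRS = 18/(a − 4). Setting this equal to 18/11 gives a − 4 = 18/(18/11) = 11, so a = 15.

a = 15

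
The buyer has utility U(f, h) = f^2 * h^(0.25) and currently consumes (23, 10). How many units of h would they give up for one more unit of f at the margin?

MU_f = 2·f·h^(0.25) and MU_h = 0.25·f^2·h^(-0.75).
MRS = MU_f/MU_h = (8)·h/f.
At (23, 10): MRS = 80/23.
The indifference curve has slope −80/23 at this bundle.

MRS = 80/23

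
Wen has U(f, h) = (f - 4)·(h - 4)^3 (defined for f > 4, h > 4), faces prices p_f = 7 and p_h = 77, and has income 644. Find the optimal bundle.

f* = 15, h* = 7

MU_f = (h−4)^3, MU_h = 3·(f−4)·(h−4)^2.
MRS = (1/3)·(h−4)/(f−4).
Tangency: set MRS = p_f/p_h = 7/77 = 1/11.
So (1/3)·(h − 4)/(f − 4) = 1/11, i.e. (h − 4) = (3/11)·(f − 4).
Rewrite the budget in excess-of-subsistence terms: 7·(f − 4) + 77·(h − 4) = 644 − 7·4 − 77·4 = 308.
Substituting, 28·(f − 4) = 308, so f − 4 = 11 and f* = 15.
Then h − 4 = (3/11)·11 = 3, so h* = 7.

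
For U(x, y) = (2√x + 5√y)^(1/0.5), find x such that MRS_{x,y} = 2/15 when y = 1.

For CES with ρ = 0.5, MRS = (2/5)·√(y/x).
Setting (2/5)·√(1/x) = 2/15 gives √(1/x) = 1/3, so 1/x = 1/9 and x = 9.

x = 9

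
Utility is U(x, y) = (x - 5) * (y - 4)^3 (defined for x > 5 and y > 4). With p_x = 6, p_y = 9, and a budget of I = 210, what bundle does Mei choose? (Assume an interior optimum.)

MU_x = (y−4)^3, MU_y = 3·(x−5)·(y−4)^2.
MRS = (1/3)·(y−4)/(x−5).
Tangency: set MRS = p_x/p_y = 6/9 = 2/3.
So (1/3)·(y − 4)/(x − 5) = 2/3, i.e. (y − 4) = 2·(x − 5).
Rewrite the budget in excess-of-subsistence terms: 6·(x − 5) + 9·(y − 4) = 210 − 6·5 − 9·4 = 144.
Substituting, 24·(x − 5) = 144, so x − 5 = 6 and x* = 11.
Then y − 4 = 2·6 = 12, so y* = 16.

x* = 11, y* = 16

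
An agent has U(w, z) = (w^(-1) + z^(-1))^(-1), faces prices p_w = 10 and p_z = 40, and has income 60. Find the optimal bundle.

w* = 2, z* = 1

For CES with ρ = -1, MRS = (z/w)^2.
Tangency: set MRS = p_w/p_z = 10/40 = 0.25.
So (z/w)^2 = 0.25; taking the square root, z/w = 0.5, i.e. z = 0.5·w.
Substitute into the budget 10·w + 40·z = 60: 30·w = 60, so w* = 2 and z* = 0.5·2 = 1.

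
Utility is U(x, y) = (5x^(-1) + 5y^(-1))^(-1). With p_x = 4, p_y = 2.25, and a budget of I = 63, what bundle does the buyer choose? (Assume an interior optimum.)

x* = 9, y* = 12

For CES with ρ = -1, MRS = (y/x)^2.
Tangency: set MRS = p_x/p_y = 4/2.25 = 16/9.
So (y/x)^2 = 16/9; taking the square root, y/x = 4/3, i.e. y = (4/3)·x.
Substitute into the budget 4·x + 2.25·y = 63: 7·x = 63, so x* = 9 and y* = (4/3)·9 = 12.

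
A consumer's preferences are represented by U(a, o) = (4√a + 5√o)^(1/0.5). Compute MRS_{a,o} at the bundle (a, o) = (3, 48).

For CES with ρ = 0.5, MRS = (4/5)·√(o/a).
At (3, 48): MRS = 3.2.
That is, one extra unit of a is worth 3.2 units of o at the margin.

MRS = 3.2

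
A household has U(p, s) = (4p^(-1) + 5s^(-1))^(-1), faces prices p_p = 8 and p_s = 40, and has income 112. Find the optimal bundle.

For CES with ρ = -1, MRS = (4/5)·(s/p)^2.
Tangency: set MRS = p_p/p_s = 8/40 = 0.2.
So (s/p)^2 = 0.25; taking the square root, s/p = 0.5, i.e. s = 0.5·p.
Substitute into the budget 8·p + 40·s = 112: 28·p = 112, so p* = 4 and s* = 0.5·4 = 2.

p* = 4, s* = 2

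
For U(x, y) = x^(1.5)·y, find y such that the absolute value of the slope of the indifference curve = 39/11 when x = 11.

y = 26

MU_x = 1.5·√x·y and MU_y = x^(1.5).
MRS = MU_x/MU_y = (1.5)·y/x.
Substitute x = 11: MRS = y/(22/3). Setting y/(22/3) = 39/11 gives y = (39/11)·(22/3) = 26.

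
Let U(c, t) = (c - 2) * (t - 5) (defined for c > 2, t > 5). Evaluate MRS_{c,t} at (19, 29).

MU_c = (t−5), MU_t = (c−2).
MRS = (t−5)/(c−2).
At (19, 29): MRS = 24/17.
So at (19, 29) the consumer would give up 24/17 units of t for one more unit of c.

MRS = 24/17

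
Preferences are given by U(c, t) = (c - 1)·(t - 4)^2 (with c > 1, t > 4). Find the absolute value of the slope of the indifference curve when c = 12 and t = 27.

MU_c = (t−4)^2, MU_t = 2·(c−1)·(t−4).
MRS = (1/2)·(t−4)/(c−1).
At (12, 27): MRS = 23/22.
That is, one extra unit of c is worth 23/22 units of t at the margin.

MRS = 23/22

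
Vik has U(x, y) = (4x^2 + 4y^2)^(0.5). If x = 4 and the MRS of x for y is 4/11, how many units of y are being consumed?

y = 11

For CES with ρ = 2, MRS = (y/x)^(-1).
Setting (y/4)^(-1) = 4/11 gives y/4 = 2.75 and y = 11.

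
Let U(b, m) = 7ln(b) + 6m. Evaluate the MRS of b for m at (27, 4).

MU_b = 7/b, MU_m = 6.
MRS = 7/b ÷ 6.
At (27, 4): MRS = 7/162.
The indifference curve has slope −7/162 at this bundle.

MRS = 7/162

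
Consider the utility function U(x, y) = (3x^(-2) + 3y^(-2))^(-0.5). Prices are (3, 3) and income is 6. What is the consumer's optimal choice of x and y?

x* = 1, y* = 1

For CES with ρ = -2, MRS = (y/x)^3.
Tangency: set MRS = p_x/p_y = 3/3 = 1.
So (y/x)^3 = 1; taking the cube root, y/x = 1, i.e. y = x.
Substitute into the budget 3·x + 3·y = 6: 6·x = 6, so x* = 1 and y* = 1.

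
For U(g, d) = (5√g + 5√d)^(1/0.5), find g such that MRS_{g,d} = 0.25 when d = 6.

g = 96

For CES with ρ = 0.5, MRS = √(d/g).
Setting √(6/g) = 0.25 gives 6/g = 1/16 and g = 96.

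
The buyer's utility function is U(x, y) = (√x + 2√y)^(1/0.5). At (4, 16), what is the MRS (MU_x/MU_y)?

For CES with ρ = 0.5, MRS = (1/2)·√(y/x).
At (4, 16): MRS = 1.
The indifference curve has slope −1 at this bundle.

MRS = 1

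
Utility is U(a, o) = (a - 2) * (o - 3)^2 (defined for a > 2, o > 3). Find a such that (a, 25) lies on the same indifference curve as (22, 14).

U(22, 14) = 2420.
Set U(a, 25) = 2420 and solve.
With o = 25: (25 − 3)^2 = 484, so (a − 2) = 2420/484 = 5.
So a = 2 + 5 = 7.
Check: U(7, 25) = 2420.

a = 7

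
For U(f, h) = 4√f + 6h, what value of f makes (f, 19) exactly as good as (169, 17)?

f = 100

U(169, 17) = 154.
Set U(f, 19) = 154 and solve.
With h = 19: 4√f = 154 − 6·19 = 40, so √f = 10 and f = 100.
Check: U(100, 19) = 154.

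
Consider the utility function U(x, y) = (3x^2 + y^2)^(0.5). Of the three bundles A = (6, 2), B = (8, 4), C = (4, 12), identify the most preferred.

Bundle B

Evaluate utility at each bundle:
U(A) = 10.583.
U(B) = 14.422.
U(C) = 13.856.
Highest utility is B, so B ≻ C ≻ A.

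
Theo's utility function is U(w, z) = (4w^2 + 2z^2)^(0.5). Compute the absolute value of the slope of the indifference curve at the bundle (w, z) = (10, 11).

MRS = 20/11

For CES with ρ = 2, MRS = (4/2)·(z/w)^(-1).
At (10, 11): MRS = 20/11.
The indifference curve has slope −20/11 at this bundle.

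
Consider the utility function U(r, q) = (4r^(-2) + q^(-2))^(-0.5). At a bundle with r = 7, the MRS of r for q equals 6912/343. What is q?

q = 12

For CES with ρ = -2, MRS = (4/1)·(q/r)^3.
Setting (4/1)·(q/7)^3 = 6912/343 gives (q/7)^3 = 1728/343, so q/7 = 12/7 and q = 12.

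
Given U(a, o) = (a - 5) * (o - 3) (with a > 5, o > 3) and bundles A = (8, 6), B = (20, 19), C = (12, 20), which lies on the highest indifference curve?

Evaluate utility at each bundle:
U(A) = 9.
U(B) = 240.
U(C) = 119.
Highest utility is B, so B ≻ C ≻ A.

Bundle B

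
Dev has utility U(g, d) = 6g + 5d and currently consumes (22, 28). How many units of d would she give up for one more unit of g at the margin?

MRS = 1.2

MU_g = 6, MU_d = 5, so MRS = 6/5 = 1.2 at every bundle.
At (22, 28): MRS = 1.2.
So at (22, 28) the consumer would give up 1.2 units of d for one more unit of g.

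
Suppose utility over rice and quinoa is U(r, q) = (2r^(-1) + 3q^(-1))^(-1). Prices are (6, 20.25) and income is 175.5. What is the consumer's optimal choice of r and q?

r* = 9, q* = 6

For CES with ρ = -1, MRS = (2/3)·(q/r)^2.
Tangency: set MRS = p_r/p_q = 6/20.25 = 8/27.
So (q/r)^2 = 4/9; taking the square root, q/r = 2/3, i.e. q = (2/3)·r.
Substitute into the budget 6·r + 20.25·q = 175.5: 19.5·r = 175.5, so r* = 9 and q* = (2/3)·9 = 6.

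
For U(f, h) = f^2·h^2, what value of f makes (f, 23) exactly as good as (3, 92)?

U(3, 92) = 76176.
Set U(f, 23) = 76176 and solve.
With h = 23: 23^2 = 529, so f^2 = 76176/529 = 144; taking the square root, f = 12.
Check: U(12, 23) = 76176.

f = 12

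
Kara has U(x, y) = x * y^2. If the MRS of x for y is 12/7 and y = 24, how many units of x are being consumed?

x = 7

MU_x = y^2 and MU_y = 2·x·y.
MRS = MU_x/MU_y = (1/2)·y/x.
Substitute y = 24: MRS = 12/x. Setting 12/x = 12/7 gives x = 12/(12/7) = 7.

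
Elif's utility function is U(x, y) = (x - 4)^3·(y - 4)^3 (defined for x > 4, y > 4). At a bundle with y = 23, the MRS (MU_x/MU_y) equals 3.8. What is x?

x = 9

MU_x = 3·(x−4)^2·(y−4)^3, MU_y = 3·(x−4)^3·(y−4)^2.
MRS = (y−4)/(x−4).
Substitute y = 23: MRS = 19/(x − 4). Setting this equal to 3.8 gives x − 4 = 19/3.8 = 5, so x = 9.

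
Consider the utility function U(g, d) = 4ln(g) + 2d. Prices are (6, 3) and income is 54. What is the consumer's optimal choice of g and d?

MU_g = 4/g, MU_d = 2.
MRS = 4/g ÷ 2.
Tangency: set MRS = p_g/p_d = 6/3 = 2.
MRS depends only on g: 2/g = 2 ⇒ g* = 2/2 = 1.
From the budget, 3·d = 54 − 6·1 = 48, so d* = 16.

g* = 1, d* = 16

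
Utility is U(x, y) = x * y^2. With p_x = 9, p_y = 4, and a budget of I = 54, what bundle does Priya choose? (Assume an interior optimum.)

MU_x = y^2 and MU_y = 2·x·y.
MRS = MU_x/MU_y = (1/2)·y/x.
Tangency: set MRS = p_x/p_y = 9/4 = 2.25.
So (1/2)·y/x = 2.25, i.e. y = 4.5·x.
Substitute into the budget 9·x + 4·y = 54: 27·x = 54, so x* = 2.
Then y* = 4.5·2 = 9.

x* = 2, y* = 9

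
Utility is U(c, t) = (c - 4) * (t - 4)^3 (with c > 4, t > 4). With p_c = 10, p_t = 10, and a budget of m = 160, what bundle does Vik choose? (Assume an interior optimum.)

c* = 6, t* = 10

MU_c = (t−4)^3, MU_t = 3·(c−4)·(t−4)^2.
MRS = (1/3)·(t−4)/(c−4).
Tangency: set MRS = p_c/p_t = 10/10 = 1.
So (1/3)·(t − 4)/(c − 4) = 1, i.e. (t − 4) = 3·(c − 4).
Rewrite the budget in excess-of-subsistence terms: 10·(c − 4) + 10·(t − 4) = 160 − 10·4 − 10·4 = 80.
Substituting, 40·(c − 4) = 80, so c − 4 = 2 and c* = 6.
Then t − 4 = 3·2 = 6, so t* = 10.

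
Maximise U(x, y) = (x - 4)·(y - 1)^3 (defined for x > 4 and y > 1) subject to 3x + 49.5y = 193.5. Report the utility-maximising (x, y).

x* = 15, y* = 3

MU_x = (y−1)^3, MU_y = 3·(x−4)·(y−1)^2.
MRS = (1/3)·(y−1)/(x−4).
Tangency: set MRS = p_x/p_y = 3/49.5 = 2/33.
So (1/3)·(y − 1)/(x − 4) = 2/33, i.e. (y − 1) = (2/11)·(x − 4).
Rewrite the budget in excess-of-subsistence terms: 3·(x − 4) + 49.5·(y − 1) = 193.5 − 3·4 − 49.5·1 = 132.
Substituting, 12·(x − 4) = 132, so x − 4 = 11 and x* = 15.
Then y − 1 = (2/11)·11 = 2, so y* = 3.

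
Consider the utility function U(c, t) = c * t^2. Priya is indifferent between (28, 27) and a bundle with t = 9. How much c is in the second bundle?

c = 252

U(28, 27) = 20412.
Set U(c, 9) = 20412 and solve.
With t = 9: 9^2 = 81, so c = 20412/81 = 252.
Check: U(252, 9) = 20412.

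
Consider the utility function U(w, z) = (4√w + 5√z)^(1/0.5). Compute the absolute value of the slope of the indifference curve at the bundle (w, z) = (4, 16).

MRS = 1.6

For CES with ρ = 0.5, MRS = (4/5)·√(z/w).
At (4, 16): MRS = 1.6.
So at (4, 16) the consumer would give up 1.6 units of z for one more unit of w.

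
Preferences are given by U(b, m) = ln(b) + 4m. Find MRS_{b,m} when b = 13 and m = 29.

MRS = 1/52

MU_b = 1/b, MU_m = 4.
MRS = 1/b ÷ 4.
At (13, 29): MRS = 1/52.
The indifference curve has slope −1/52 at this bundle.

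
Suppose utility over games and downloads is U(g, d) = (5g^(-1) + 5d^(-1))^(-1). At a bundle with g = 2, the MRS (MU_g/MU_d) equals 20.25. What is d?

d = 9

For CES with ρ = -1, MRS = (d/g)^2.
Setting (d/2)^2 = 20.25 gives d/2 = 4.5 and d = 9.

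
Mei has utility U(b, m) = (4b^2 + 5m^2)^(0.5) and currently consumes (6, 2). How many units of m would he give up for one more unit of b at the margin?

For CES with ρ = 2, MRS = (4/5)·(m/b)^(-1).
At (6, 2): MRS = 2.4.
The indifference curve has slope −2.4 at this bundle.

MRS = 2.4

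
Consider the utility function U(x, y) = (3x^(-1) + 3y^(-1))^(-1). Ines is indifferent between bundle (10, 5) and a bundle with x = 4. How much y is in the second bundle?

U depends on (x, y) only through S = 3x^(-1) + 3y^(-1), so equal utility means equal S. At (10, 5): S = 0.9.
With x = 4: 3·4^(-1) = 0.75, so 3y^(-1) = 0.9 − 0.75 = 0.15, i.e. y^(-1) = 0.05.
Hence y = 1/0.05 = 20.
Check: U(4, 20) = 1.1111.

y = 20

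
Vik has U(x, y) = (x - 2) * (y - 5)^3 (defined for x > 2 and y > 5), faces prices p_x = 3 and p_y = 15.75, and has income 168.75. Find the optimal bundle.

x* = 9, y* = 9

MU_x = (y−5)^3, MU_y = 3·(x−2)·(y−5)^2.
MRS = (1/3)·(y−5)/(x−2).
Tangency: set MRS = p_x/p_y = 3/15.75 = 4/21.
So (1/3)·(y − 5)/(x − 2) = 4/21, i.e. (y − 5) = (4/7)·(x − 2).
Rewrite the budget in excess-of-subsistence terms: 3·(x − 2) + 15.75·(y − 5) = 168.75 − 3·2 − 15.75·5 = 84.
Substituting, 12·(x − 2) = 84, so x − 2 = 7 and x* = 9.
Then y − 5 = (4/7)·7 = 4, so y* = 9.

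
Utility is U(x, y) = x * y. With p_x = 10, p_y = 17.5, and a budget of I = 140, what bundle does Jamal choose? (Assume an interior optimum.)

x* = 7, y* = 4

MU_x = y and MU_y = x.
MRS = MU_x/MU_y = y/x.
Tangency: set MRS = p_x/p_y = 10/17.5 = 4/7.
So y/x = 4/7, i.e. y = (4/7)·x.
Substitute into the budget 10·x + 17.5·y = 140: 20·x = 140, so x* = 7.
Then y* = (4/7)·7 = 4.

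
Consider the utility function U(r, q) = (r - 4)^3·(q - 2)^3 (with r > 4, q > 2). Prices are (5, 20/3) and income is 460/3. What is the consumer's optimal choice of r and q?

MU_r = 3·(r−4)^2·(q−2)^3, MU_q = 3·(r−4)^3·(q−2)^2.
MRS = (q−2)/(r−4).
Tangency: set MRS = p_r/p_q = 5/(20/3) = 0.75.
So (q − 2)/(r − 4) = 0.75, i.e. (q − 2) = 0.75·(r − 4).
Rewrite the budget in excess-of-subsistence terms: 5·(r − 4) + (20/3)·(q − 2) = 460/3 − 5·4 − (20/3)·2 = 120.
Substituting, 10·(r − 4) = 120, so r − 4 = 12 and r* = 16.
Then q − 2 = 0.75·12 = 9, so q* = 11.

r* = 16, q* = 11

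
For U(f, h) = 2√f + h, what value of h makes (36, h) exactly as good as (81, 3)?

h = 9

U(81, 3) = 21.
Set U(36, h) = 21 and solve.
With f = 36: √36 = 6, so h = 21 − 2·6 = 9.
Check: U(36, 9) = 21.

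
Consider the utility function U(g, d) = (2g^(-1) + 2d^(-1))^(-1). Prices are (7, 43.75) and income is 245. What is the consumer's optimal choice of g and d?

For CES with ρ = -1, MRS = (d/g)^2.
Tangency: set MRS = p_g/p_d = 7/43.75 = 4/25.
So (d/g)^2 = 4/25; taking the square root, d/g = 0.4, i.e. d = 0.4·g.
Substitute into the budget 7·g + 43.75·d = 245: 24.5·g = 245, so g* = 10 and d* = 0.4·10 = 4.

g* = 10, d* = 4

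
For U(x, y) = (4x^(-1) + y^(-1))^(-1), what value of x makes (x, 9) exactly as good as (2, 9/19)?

x = 1

U depends on (x, y) only through S = 4x^(-1) + y^(-1), so equal utility means equal S. At (2, 9/19): S = 37/9.
With y = 9: 9^(-1) = 1/9, so 4x^(-1) = 37/9 − 1/9 = 4, i.e. x^(-1) = 1.
Hence x = 1/1 = 1.
Check: U(1, 9) = 0.2432.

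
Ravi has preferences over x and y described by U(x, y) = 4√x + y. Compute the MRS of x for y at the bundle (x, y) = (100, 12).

MRS = 0.2

MU_x = 4/(2√x), MU_y = 1.
MRS = 4/(2√x) ÷ 1.
At (100, 12): MRS = 0.2.
So at (100, 12) the consumer would give up 0.2 units of y for one more unit of x.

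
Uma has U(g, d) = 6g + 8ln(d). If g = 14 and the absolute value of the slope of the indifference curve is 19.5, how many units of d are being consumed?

d = 26

MU_g = 6, MU_d = 8/d.
MRS = 6 ÷ (8/d).
MRS depends only on d: 0.75·d = 19.5 ⇒ d = 19.5/0.75 = 26.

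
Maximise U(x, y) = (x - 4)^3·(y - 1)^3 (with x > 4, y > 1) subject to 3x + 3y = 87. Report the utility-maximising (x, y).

MU_x = 3·(x−4)^2·(y−1)^3, MU_y = 3·(x−4)^3·(y−1)^2.
MRS = (y−1)/(x−4).
Tangency: set MRS = p_x/p_y = 3/3 = 1.
So (y − 1)/(x − 4) = 1, i.e. (y − 1) = (x − 4).
Rewrite the budget in excess-of-subsistence terms: 3·(x − 4) + 3·(y − 1) = 87 − 3·4 − 3·1 = 72.
Substituting, 6·(x − 4) = 72, so x − 4 = 12 and x* = 16.
Then y − 1 = 12, so y* = 13.

x* = 16, y* = 13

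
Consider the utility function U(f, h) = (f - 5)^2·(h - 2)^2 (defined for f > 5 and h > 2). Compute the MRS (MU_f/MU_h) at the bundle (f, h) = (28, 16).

MU_f = 2·(f−5)·(h−2)^2, MU_h = 2·(f−5)^2·(h−2).
MRS = (h−2)/(f−5).
At (28, 16): MRS = 14/23.
So at (28, 16) the consumer would give up 14/23 units of h for one more unit of f.

MRS = 14/23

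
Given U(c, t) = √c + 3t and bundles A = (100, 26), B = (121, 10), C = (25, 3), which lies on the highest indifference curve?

Bundle A

Evaluate utility at each bundle:
U(A) = 88.000.
U(B) = 41.000.
U(C) = 14.000.
Highest utility is A, so A ≻ B ≻ C.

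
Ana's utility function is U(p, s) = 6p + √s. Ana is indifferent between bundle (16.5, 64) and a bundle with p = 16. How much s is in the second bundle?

U(16.5, 64) = 107.
Set U(16, s) = 107 and solve.
With p = 16: √s = 107 − 6·16 = 11, so √s = 11 and s = 121.
Check: U(16, 121) = 107.

s = 121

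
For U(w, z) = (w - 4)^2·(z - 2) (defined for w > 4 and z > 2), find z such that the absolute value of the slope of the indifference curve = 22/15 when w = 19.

MU_w = 2·(w−4)·(z−2), MU_z = (w−4)^2.
MRS = (2/1)·(z−2)/(w−4).
Substitute w = 19: MRS = (z − 2)/7.5. Setting this equal to 22/15 gives z − 2 = (22/15)·7.5 = 11, so z = 13.

z = 13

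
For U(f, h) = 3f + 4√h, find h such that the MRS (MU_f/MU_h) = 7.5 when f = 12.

MU_f = 3, MU_h = 4/(2√h).
MRS = 3 ÷ (4/(2√h)).
MRS depends only on h: 1.5·√h = 7.5 ⇒ √h = 7.5/1.5 = 5 ⇒ h = 25.

h = 25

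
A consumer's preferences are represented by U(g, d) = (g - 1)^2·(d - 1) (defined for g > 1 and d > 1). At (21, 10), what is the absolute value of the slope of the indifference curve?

MU_g = 2·(g−1)·(d−1), MU_d = (g−1)^2.
MRS = (2/1)·(d−1)/(g−1).
At (21, 10): MRS = 0.9.
That is, one extra unit of g is worth 0.9 units of d at the margin.

MRS = 0.9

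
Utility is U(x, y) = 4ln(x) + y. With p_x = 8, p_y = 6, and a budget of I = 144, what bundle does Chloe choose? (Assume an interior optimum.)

MU_x = 4/x, MU_y = 1.
MRS = 4/x ÷ 1.
Tangency: set MRS = p_x/p_y = 8/6 = 4/3.
MRS depends only on x: 4/x = 4/3 ⇒ x* = 4/(4/3) = 3.
From the budget, 6·y = 144 − 8·3 = 120, so y* = 20.

x* = 3, y* = 20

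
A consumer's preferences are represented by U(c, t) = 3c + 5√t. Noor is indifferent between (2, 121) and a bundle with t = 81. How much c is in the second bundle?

c = 16/3

U(2, 121) = 61.
Set U(c, 81) = 61 and solve.
With t = 81: √81 = 9, so 3c = 61 − 5·9 = 16 and c = 16/3.
Check: U(16/3, 81) = 61.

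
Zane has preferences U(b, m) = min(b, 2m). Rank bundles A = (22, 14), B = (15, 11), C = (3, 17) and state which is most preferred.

Bundle A

Evaluate utility at each bundle:
U(A) = 22.
U(B) = 15.
U(C) = 3.
Highest utility is A, so A ≻ B ≻ C.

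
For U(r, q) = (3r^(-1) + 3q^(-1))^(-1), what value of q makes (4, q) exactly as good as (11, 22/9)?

U depends on (r, q) only through S = 3r^(-1) + 3q^(-1), so equal utility means equal S. At (11, 22/9): S = 1.5.
With r = 4: 3·4^(-1) = 0.75, so 3q^(-1) = 1.5 − 0.75 = 0.75, i.e. q^(-1) = 0.25.
Hence q = 1/0.25 = 4.
Check: U(4, 4) = 0.6667.

q = 4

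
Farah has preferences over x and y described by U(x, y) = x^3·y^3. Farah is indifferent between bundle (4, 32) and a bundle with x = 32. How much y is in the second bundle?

y = 4

U(4, 32) = 2097152.
Set U(32, y) = 2097152 and solve.
With x = 32: 32^3 = 32768, so y^3 = 2097152/32768 = 64; taking the cube root, y = 4.
Check: U(32, 4) = 2097152.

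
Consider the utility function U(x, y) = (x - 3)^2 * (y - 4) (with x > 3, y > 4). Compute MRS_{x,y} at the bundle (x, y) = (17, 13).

MRS = 9/7

MU_x = 2·(x−3)·(y−4), MU_y = (x−3)^2.
MRS = (2/1)·(y−4)/(x−3).
At (17, 13): MRS = 9/7.
So at (17, 13) the consumer would give up 9/7 units of y for one more unit of x.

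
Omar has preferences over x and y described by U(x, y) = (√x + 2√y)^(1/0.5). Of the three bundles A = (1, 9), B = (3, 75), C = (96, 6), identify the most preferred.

Bundle B

Evaluate utility at each bundle:
U(A) = 49.000.
U(B) = 363.000.
U(C) = 216.000.
Highest utility is B, so B ≻ C ≻ A.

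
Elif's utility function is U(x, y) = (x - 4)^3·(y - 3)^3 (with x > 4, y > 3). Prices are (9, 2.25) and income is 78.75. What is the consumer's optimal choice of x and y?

x* = 6, y* = 11

MU_x = 3·(x−4)^2·(y−3)^3, MU_y = 3·(x−4)^3·(y−3)^2.
MRS = (y−3)/(x−4).
Tangency: set MRS = p_x/p_y = 9/2.25 = 4.
So (y − 3)/(x − 4) = 4, i.e. (y − 3) = 4·(x − 4).
Rewrite the budget in excess-of-subsistence terms: 9·(x − 4) + 2.25·(y − 3) = 78.75 − 9·4 − 2.25·3 = 36.
Substituting, 18·(x − 4) = 36, so x − 4 = 2 and x* = 6.
Then y − 3 = 4·2 = 8, so y* = 11.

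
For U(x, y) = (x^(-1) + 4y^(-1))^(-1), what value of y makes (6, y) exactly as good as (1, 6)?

y = 8/3

U depends on (x, y) only through S = x^(-1) + 4y^(-1), so equal utility means equal S. At (1, 6): S = 5/3.
With x = 6: 6^(-1) = 1/6, so 4y^(-1) = 5/3 − 1/6 = 1.5, i.e. y^(-1) = 0.375.
Hence y = 1/0.375 = 8/3.
Check: U(6, 8/3) = 0.6.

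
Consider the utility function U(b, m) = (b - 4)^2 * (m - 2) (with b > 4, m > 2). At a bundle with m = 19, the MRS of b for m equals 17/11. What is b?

MU_b = 2·(b−4)·(m−2), MU_m = (b−4)^2.
MRS = (2/1)·(m−2)/(b−4).
Substitute m = 19: MRS = 34/(b − 4). Setting this equal to 17/11 gives b − 4 = 34/(17/11) = 22, so b = 26.

b = 26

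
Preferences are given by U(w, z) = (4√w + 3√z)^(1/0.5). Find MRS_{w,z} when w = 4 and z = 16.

For CES with ρ = 0.5, MRS = (4/3)·√(z/w).
At (4, 16): MRS = 8/3.
The indifference curve has slope −8/3 at this bundle.

MRS = 8/3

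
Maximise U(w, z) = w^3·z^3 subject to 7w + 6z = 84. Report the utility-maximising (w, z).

w* = 6, z* = 7

MU_w = 3·w^2·z^3 and MU_z = 3·w^3·z^2.
MRS = MU_w/MU_z = z/w.
Tangency: set MRS = p_w/p_z = 7/6.
So z/w = 7/6, i.e. z = (7/6)·w.
Substitute into the budget 7·w + 6·z = 84: 14·w = 84, so w* = 6.
Then z* = (7/6)·6 = 7.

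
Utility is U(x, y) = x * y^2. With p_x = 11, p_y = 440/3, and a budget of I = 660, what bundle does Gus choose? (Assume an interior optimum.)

MU_x = y^2 and MU_y = 2·x·y.
MRS = MU_x/MU_y = (1/2)·y/x.
Tangency: set MRS = p_x/p_y = 11/(440/3) = 3/40.
So (1/2)·y/x = 3/40, i.e. y = 0.15·x.
Substitute into the budget 11·x + (440/3)·y = 660: 33·x = 660, so x* = 20.
Then y* = 0.15·20 = 3.

x* = 20, y* = 3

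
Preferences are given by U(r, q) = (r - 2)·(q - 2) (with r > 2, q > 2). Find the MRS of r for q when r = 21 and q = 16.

MRS = 14/19

MU_r = (q−2), MU_q = (r−2).
MRS = (q−2)/(r−2).
At (21, 16): MRS = 14/19.
The indifference curve has slope −14/19 at this bundle.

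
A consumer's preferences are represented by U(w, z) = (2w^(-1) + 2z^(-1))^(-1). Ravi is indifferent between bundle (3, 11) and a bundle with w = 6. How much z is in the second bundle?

z = 66/17

U depends on (w, z) only through S = 2w^(-1) + 2z^(-1), so equal utility means equal S. At (3, 11): S = 28/33.
With w = 6: 2·6^(-1) = 1/3, so 2z^(-1) = 28/33 − 1/3 = 17/33, i.e. z^(-1) = 17/66.
Hence z = 1/(17/66) = 66/17.
Check: U(6, 66/17) = 1.1786.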